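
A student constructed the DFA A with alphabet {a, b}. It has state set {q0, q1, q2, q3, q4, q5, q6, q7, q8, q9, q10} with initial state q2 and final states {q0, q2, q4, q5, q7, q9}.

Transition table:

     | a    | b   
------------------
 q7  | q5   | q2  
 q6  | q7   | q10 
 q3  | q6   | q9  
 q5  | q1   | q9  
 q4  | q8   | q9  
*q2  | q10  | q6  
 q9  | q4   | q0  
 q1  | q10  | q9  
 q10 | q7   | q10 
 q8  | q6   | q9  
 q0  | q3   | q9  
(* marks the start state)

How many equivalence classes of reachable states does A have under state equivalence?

6

All states are reachable from the start state.
P0 = {q0,q2,q4,q5,q7,q9} | {q1,q3,q6,q8,q10}.
On input a, block {q0,q2,q4,q5,q7,q9} splits into {q0,q2,q4,q5} and {q7,q9}.
Refine {q0,q2,q4,q5} on symbol b: members go to different blocks, giving {q0,q4,q5} and {q2}.
On input a, block {q1,q3,q6,q8,q10} splits into {q1,q3,q8} and {q6,q10}.
Refine {q7,q9} on symbol b: members go to different blocks, giving {q7} and {q9}.
The partition is now stable with 6 blocks: {q0,q4,q5} | {q1,q3,q8} | {q7} | {q2} | {q6,q10} | {q9}.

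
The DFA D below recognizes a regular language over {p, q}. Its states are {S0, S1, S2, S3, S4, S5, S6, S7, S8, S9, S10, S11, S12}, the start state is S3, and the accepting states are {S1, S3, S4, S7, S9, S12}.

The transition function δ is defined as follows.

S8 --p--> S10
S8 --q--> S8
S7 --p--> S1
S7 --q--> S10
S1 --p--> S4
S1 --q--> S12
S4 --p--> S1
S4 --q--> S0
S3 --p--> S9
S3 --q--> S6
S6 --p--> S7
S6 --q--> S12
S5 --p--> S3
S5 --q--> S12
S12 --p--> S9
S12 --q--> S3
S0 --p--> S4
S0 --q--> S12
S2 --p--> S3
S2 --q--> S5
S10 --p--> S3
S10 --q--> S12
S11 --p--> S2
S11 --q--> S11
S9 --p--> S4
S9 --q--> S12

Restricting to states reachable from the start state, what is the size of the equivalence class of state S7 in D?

3

First remove the unreachable states {S2,S5,S8,S11}; 9 states remain.
Initial partition by acceptance: {S1,S3,S4,S7,S9,S12} | {S0,S6,S10}.
Split {S1,S3,S4,S7,S9,S12} by δ(·,q) → {S1,S9,S12} and {S3,S4,S7}.
Refine {S1,S9,S12} on symbol p: members go to different blocks, giving {S1,S9} and {S12}.
The partition is now stable with 4 blocks: {S1,S9} | {S0,S6,S10} | {S3,S4,S7} | {S12}.
The equivalence class containing S7 is {S3,S4,S7}, of size 3.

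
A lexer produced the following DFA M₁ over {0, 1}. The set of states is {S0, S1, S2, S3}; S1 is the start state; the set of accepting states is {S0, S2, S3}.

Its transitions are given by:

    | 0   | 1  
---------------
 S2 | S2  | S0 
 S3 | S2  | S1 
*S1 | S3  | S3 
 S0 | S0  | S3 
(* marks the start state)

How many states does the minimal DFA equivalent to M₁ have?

4

All states are reachable from the start state.
Initial partition by acceptance: {S0,S2,S3} | {S1}.
Refine {S0,S2,S3} on symbol 1: members go to different blocks, giving {S0,S2} and {S3}.
On input 1, block {S0,S2} splits into {S0} and {S2}.
Stable partition: {S0} | {S1} | {S3} | {S2} — 4 equivalence classes.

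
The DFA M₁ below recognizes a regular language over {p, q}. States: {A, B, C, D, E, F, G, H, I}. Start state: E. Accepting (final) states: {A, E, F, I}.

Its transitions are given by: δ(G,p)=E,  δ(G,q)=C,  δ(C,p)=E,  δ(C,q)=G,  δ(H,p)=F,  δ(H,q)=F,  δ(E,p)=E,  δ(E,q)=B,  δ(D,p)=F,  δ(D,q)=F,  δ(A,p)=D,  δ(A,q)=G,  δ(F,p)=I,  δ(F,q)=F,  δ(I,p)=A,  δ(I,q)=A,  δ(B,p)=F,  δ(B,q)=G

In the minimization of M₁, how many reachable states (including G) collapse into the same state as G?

2

States {H} cannot be reached from the start state, so discard them.
Start with accepting vs non-accepting: {A,E,F,I} | {B,C,D,G}.
Refine {A,E,F,I} on symbol p: members go to different blocks, giving {E,F,I} and {A}.
Refine {E,F,I} on symbol p: members go to different blocks, giving {E,F} and {I}.
Split {E,F} by δ(·,p) → {E} and {F}.
On input p, block {B,C,D,G} splits into {B,D} and {C,G}.
Refine {B,D} on symbol q: members go to different blocks, giving {B} and {D}.
The partition is now stable with 7 blocks: {E} | {B} | {A} | {I} | {F} | {C,G} | {D}.
The equivalence class containing G is {C,G}, of size 2.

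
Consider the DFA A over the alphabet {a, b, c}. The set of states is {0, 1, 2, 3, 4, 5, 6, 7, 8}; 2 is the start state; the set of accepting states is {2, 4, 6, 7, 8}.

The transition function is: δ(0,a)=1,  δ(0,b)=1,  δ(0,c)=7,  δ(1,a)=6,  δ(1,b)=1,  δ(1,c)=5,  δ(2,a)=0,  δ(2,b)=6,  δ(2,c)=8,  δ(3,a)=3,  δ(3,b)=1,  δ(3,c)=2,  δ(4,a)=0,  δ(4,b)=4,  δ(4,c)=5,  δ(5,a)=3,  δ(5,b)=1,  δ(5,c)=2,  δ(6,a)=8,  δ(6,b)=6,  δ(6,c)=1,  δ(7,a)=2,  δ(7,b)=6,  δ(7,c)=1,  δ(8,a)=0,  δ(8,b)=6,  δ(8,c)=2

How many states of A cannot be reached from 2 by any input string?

1

Starting at 2 and following transitions, the reachable set is {0, 1, 2, 3, 5, 6, 7, 8}. That leaves 4 unreachable — 1 in total.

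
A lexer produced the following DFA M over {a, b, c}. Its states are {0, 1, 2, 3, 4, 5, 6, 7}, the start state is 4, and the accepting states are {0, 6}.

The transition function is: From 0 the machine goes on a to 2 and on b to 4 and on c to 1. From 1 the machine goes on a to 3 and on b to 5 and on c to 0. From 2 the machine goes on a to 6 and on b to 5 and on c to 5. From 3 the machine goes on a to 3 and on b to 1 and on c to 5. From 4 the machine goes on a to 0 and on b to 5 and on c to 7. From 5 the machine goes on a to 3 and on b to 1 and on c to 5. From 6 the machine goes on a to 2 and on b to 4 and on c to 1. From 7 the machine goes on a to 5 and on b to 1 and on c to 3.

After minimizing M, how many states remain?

Every state is reachable, so we keep all 8.
P0 = {0,6} | {1,2,3,4,5,7}.
On input a, block {1,2,3,4,5,7} splits into {1,3,5,7} and {2,4}.
Refine {1,3,5,7} on symbol c: members go to different blocks, giving {3,5,7} and {1}.
No further refinement is possible. Final partition (4 blocks): {0,6} | {3,5,7} | {2,4} | {1}.

4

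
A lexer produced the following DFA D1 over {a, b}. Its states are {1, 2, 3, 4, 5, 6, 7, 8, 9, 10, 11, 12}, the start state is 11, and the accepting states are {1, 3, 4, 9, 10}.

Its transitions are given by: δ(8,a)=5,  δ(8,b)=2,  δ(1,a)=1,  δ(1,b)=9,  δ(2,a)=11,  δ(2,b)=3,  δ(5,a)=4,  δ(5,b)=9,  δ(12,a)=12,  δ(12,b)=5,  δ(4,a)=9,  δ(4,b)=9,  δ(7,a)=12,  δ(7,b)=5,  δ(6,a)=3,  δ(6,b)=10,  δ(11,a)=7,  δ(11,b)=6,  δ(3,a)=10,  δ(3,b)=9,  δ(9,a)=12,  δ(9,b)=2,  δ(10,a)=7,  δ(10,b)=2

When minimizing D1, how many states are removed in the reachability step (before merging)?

No path from 11 leads to 1, 8; the other 10 states are all reachable.

2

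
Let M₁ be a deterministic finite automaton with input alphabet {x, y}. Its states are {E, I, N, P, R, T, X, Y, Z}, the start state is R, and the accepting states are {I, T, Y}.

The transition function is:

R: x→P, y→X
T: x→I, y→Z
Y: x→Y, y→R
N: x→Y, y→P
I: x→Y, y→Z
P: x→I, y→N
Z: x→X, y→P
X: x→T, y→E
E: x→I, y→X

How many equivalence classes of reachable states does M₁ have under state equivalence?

3

Every state is reachable, so we keep all 9.
P0 = {I,T,Y} | {E,N,P,R,X,Z}.
On input x, block {E,N,P,R,X,Z} splits into {E,N,P,X} and {R,Z}.
The partition is now stable with 3 blocks: {I,T,Y} | {E,N,P,X} | {R,Z}.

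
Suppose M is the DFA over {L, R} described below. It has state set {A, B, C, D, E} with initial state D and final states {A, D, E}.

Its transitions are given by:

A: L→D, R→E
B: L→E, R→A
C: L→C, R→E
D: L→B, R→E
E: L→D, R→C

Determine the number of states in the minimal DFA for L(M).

5

All states are reachable from the start state.
P0 = {A,D,E} | {B,C}.
Refine {A,D,E} on symbol L: members go to different blocks, giving {A,E} and {D}.
Refine {A,E} on symbol R: members go to different blocks, giving {A} and {E}.
Refine {B,C} on symbol L: members go to different blocks, giving {B} and {C}.
The partition is now stable with 5 blocks: {A} | {B} | {D} | {E} | {C}.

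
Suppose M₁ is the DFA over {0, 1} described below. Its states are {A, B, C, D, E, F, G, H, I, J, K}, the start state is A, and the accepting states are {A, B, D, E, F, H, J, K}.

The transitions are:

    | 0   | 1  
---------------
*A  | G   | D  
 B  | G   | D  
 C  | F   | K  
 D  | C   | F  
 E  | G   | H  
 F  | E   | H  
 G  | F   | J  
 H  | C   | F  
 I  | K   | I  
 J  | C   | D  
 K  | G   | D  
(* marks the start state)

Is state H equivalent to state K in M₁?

No

States {B,I} cannot be reached from the start state, so discard them.
Initial partition by acceptance: {A,D,E,F,H,J,K} | {C,G}.
Split {A,D,E,F,H,J,K} by δ(·,0) → {A,D,E,H,J,K} and {F}.
Split {A,D,E,H,J,K} by δ(·,1) → {A,E,J,K} and {D,H}.
Stable partition: {A,E,J,K} | {C,G} | {F} | {D,H} — 4 equivalence classes.
H and K end up in different blocks, so they are distinguishable. For instance, the string '10' is accepted from only H.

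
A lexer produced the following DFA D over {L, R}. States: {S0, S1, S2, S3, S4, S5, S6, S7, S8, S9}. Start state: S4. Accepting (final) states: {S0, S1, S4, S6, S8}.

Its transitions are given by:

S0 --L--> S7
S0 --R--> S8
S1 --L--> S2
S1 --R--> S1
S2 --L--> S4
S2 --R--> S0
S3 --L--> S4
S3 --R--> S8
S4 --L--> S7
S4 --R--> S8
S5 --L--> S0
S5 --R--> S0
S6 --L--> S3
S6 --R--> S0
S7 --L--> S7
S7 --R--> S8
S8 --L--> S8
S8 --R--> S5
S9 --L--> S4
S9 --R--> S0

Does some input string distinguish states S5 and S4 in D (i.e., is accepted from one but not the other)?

Yes

Reachable states from the start: {S0,S4,S5,S7,S8}. Unreachable: {S1,S2,S3,S6,S9} — drop them.
Start with accepting vs non-accepting: {S0,S4,S8} | {S5,S7}.
Refine {S0,S4,S8} on symbol L: members go to different blocks, giving {S0,S4} and {S8}.
Split {S5,S7} by δ(·,L) → {S5} and {S7}.
The partition is now stable with 4 blocks: {S0,S4} | {S5} | {S8} | {S7}.
S5 and S4 end up in different blocks, so they are distinguishable. For instance, the string 'ε' is accepted from only S4.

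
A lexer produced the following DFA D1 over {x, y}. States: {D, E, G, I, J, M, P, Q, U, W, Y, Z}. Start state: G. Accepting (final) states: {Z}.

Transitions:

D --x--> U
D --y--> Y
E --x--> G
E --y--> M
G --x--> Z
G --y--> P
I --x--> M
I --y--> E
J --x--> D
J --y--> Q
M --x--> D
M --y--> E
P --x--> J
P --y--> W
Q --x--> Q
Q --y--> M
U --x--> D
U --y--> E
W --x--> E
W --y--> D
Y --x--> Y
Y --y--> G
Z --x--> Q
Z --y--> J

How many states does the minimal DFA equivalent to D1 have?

States {I} cannot be reached from the start state, so discard them.
P0 = {Z} | {D,E,G,J,M,P,Q,U,W,Y}.
Refine {D,E,G,J,M,P,Q,U,W,Y} on symbol x: members go to different blocks, giving {D,E,J,M,P,Q,U,W,Y} and {G}.
Split {D,E,J,M,P,Q,U,W,Y} by δ(·,x) → {D,J,M,P,Q,U,W,Y} and {E}.
Refine {D,J,M,P,Q,U,W,Y} on symbol x: members go to different blocks, giving {D,J,M,P,Q,U,Y} and {W}.
Split {D,J,M,P,Q,U,Y} by δ(·,y) → {D,J,Q} and {M,U} and {P} and {Y}.
On input x, block {D,J,Q} splits into {J,Q} and {D}.
Split {J,Q} by δ(·,x) → {J} and {Q}.
Stable partition: {Z} | {J} | {G} | {E} | {W} | {M,U} | {P} | {Y} | {D} | {Q} — 10 equivalence classes.

10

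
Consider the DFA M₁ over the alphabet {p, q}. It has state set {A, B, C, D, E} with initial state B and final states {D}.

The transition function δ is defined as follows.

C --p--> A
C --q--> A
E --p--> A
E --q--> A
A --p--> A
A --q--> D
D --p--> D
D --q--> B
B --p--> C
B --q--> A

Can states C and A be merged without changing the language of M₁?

No

First remove the unreachable states {E}; 4 states remain.
Initial partition by acceptance: {D} | {A,B,C}.
Split {A,B,C} by δ(·,q) → {B,C} and {A}.
On input p, block {B,C} splits into {B} and {C}.
Stable partition: {D} | {B} | {A} | {C} — 4 equivalence classes.
C and A end up in different blocks, so they are distinguishable. For instance, the string 'q' is accepted from only A.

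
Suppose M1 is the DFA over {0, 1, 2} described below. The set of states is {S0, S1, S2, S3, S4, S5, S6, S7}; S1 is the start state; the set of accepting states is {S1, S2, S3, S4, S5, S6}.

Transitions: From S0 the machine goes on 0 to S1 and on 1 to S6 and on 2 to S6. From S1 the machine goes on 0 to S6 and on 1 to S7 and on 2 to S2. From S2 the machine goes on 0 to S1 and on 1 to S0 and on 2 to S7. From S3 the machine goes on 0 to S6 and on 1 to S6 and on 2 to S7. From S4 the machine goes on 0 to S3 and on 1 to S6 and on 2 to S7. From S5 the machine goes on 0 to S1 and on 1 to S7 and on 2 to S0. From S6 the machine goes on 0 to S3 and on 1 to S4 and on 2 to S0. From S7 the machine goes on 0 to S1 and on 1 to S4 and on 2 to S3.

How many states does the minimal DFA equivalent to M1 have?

States {S5} cannot be reached from the start state, so discard them.
P0 = {S1,S2,S3,S4,S6} | {S0,S7}.
Refine {S1,S2,S3,S4,S6} on symbol 1: members go to different blocks, giving {S3,S4,S6} and {S1,S2}.
Split {S1,S2} by δ(·,0) → {S1} and {S2}.
No further refinement is possible. Final partition (4 blocks): {S3,S4,S6} | {S0,S7} | {S1} | {S2}.

4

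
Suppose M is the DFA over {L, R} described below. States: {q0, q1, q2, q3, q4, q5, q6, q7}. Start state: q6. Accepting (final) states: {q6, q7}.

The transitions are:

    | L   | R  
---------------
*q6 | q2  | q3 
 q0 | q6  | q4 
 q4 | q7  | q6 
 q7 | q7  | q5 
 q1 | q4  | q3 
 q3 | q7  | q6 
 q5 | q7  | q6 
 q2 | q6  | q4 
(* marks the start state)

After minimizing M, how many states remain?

First remove the unreachable states {q0,q1}; 6 states remain.
Start with accepting vs non-accepting: {q6,q7} | {q2,q3,q4,q5}.
On input L, block {q6,q7} splits into {q6} and {q7}.
Split {q2,q3,q4,q5} by δ(·,L) → {q3,q4,q5} and {q2}.
Stable partition: {q6} | {q3,q4,q5} | {q7} | {q2} — 4 equivalence classes.

4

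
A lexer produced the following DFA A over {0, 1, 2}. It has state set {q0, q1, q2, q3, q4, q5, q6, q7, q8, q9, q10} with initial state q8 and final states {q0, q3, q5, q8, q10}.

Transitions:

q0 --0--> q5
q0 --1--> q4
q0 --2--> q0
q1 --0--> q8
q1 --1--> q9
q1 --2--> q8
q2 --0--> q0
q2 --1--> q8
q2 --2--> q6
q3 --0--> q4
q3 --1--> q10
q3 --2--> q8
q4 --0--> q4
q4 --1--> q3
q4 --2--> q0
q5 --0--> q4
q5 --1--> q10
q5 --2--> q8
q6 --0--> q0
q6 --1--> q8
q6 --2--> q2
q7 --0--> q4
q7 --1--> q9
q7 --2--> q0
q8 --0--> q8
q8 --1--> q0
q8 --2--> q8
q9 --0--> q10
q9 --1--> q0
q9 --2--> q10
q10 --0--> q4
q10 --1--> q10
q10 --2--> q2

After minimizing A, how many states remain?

6

First remove the unreachable states {q1,q7,q9}; 8 states remain.
Start with accepting vs non-accepting: {q0,q3,q5,q8,q10} | {q2,q4,q6}.
On input 0, block {q0,q3,q5,q8,q10} splits into {q3,q5,q10} and {q0,q8}.
On input 2, block {q3,q5,q10} splits into {q3,q5} and {q10}.
Refine {q2,q4,q6} on symbol 0: members go to different blocks, giving {q2,q6} and {q4}.
Split {q0,q8} by δ(·,0) → {q0} and {q8}.
Stable partition: {q3,q5} | {q2,q6} | {q0} | {q10} | {q4} | {q8} — 6 equivalence classes.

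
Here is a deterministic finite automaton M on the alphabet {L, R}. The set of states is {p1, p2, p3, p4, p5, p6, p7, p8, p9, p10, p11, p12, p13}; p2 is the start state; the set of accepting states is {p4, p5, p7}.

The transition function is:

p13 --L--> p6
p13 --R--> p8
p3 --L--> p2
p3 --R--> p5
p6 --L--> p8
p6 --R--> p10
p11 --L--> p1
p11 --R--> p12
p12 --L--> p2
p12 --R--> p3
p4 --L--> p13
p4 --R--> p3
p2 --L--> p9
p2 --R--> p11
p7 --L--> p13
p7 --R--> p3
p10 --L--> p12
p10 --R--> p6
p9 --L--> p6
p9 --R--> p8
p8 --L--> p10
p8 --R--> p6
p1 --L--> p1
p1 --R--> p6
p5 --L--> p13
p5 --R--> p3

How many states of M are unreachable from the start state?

Starting at p2 and following transitions, the reachable set is {p1, p2, p3, p5, p6, p8, p9, p10, p11, p12, p13}. That leaves p4, p7 unreachable — 2 in total.

2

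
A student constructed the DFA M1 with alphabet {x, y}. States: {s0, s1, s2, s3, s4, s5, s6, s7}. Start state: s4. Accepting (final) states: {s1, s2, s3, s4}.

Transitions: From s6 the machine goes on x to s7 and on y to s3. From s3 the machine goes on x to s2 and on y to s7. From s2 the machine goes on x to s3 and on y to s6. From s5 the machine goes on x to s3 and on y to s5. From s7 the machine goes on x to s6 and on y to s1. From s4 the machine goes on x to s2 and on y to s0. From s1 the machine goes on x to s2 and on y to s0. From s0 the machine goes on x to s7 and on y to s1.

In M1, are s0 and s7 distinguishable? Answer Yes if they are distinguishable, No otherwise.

Reachable states from the start: {s0,s1,s2,s3,s4,s6,s7}. Unreachable: {s5} — drop them.
Start with accepting vs non-accepting: {s1,s2,s3,s4} | {s0,s6,s7}.
Stable partition: {s1,s2,s3,s4} | {s0,s6,s7} — 2 equivalence classes.
s0 and s7 lie in the same block of the stable partition, so they are equivalent — no string distinguishes them.

No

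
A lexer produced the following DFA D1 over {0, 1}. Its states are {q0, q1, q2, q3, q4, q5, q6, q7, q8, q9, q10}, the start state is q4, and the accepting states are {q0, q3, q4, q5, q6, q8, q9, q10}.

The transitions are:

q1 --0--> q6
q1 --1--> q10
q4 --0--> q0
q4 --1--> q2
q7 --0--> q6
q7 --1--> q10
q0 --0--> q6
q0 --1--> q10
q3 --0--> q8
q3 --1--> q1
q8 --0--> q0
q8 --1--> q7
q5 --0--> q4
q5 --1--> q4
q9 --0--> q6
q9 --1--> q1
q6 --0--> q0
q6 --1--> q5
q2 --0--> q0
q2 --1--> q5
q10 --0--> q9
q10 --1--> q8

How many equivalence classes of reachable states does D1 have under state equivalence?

Reachable states from the start: {q0,q1,q2,q4,q5,q6,q7,q8,q9,q10}. Unreachable: {q3} — drop them.
P0 = {q0,q4,q5,q6,q8,q9,q10} | {q1,q2,q7}.
On input 1, block {q0,q4,q5,q6,q8,q9,q10} splits into {q0,q5,q6,q10} and {q4,q8,q9}.
Refine {q0,q5,q6,q10} on symbol 0: members go to different blocks, giving {q0,q6} and {q5,q10}.
The partition is now stable with 4 blocks: {q0,q6} | {q1,q2,q7} | {q4,q8,q9} | {q5,q10}.

4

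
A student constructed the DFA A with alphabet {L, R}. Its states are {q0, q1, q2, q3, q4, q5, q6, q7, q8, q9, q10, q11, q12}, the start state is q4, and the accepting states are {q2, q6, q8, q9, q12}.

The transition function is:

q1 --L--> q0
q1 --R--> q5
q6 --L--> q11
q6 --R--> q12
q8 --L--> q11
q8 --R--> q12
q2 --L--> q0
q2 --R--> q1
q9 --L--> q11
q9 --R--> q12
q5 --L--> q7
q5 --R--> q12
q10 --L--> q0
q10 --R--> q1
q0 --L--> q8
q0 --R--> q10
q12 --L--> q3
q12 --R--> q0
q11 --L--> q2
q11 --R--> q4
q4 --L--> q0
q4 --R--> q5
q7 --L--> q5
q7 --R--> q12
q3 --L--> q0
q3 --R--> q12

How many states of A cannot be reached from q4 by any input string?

2

BFS from q4 reaches {q0, q1, q2, q3, q4, q5, q7, q8, q10, q11, q12}; the 2 state(s) q6, q9 are never visited.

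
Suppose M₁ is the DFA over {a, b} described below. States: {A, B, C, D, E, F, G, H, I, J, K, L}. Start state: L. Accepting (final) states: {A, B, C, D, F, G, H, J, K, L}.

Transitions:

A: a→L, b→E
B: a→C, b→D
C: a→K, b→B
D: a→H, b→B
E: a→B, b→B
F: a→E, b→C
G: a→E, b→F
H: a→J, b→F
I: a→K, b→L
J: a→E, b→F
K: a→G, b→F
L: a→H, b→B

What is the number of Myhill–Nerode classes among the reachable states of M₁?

First remove the unreachable states {A,I}; 10 states remain.
Initial partition by acceptance: {B,C,D,F,G,H,J,K,L} | {E}.
Split {B,C,D,F,G,H,J,K,L} by δ(·,a) → {B,C,D,H,K,L} and {F,G,J}.
Split {B,C,D,H,K,L} by δ(·,a) → {B,C,D,L} and {H,K}.
On input a, block {B,C,D,L} splits into {C,D,L} and {B}.
On input b, block {F,G,J} splits into {G,J} and {F}.
The partition is now stable with 6 blocks: {C,D,L} | {E} | {G,J} | {H,K} | {B} | {F}.

6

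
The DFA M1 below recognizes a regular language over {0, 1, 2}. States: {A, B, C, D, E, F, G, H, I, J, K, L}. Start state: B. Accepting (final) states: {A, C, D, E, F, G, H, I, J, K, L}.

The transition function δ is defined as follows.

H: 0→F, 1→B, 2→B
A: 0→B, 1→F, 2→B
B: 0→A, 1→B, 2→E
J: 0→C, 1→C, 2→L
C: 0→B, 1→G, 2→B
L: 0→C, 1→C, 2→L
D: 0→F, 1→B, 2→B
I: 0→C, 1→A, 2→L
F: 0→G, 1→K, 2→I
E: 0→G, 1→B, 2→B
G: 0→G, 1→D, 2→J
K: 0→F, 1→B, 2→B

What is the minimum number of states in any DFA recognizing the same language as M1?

5

First remove the unreachable states {H}; 11 states remain.
P0 = {A,C,D,E,F,G,I,J,K,L} | {B}.
Split {A,C,D,E,F,G,I,J,K,L} by δ(·,0) → {D,E,F,G,I,J,K,L} and {A,C}.
On input 0, block {D,E,F,G,I,J,K,L} splits into {D,E,F,G,K} and {I,J,L}.
On input 1, block {D,E,F,G,K} splits into {D,E,K} and {F,G}.
Stable partition: {D,E,K} | {B} | {A,C} | {I,J,L} | {F,G} — 5 equivalence classes.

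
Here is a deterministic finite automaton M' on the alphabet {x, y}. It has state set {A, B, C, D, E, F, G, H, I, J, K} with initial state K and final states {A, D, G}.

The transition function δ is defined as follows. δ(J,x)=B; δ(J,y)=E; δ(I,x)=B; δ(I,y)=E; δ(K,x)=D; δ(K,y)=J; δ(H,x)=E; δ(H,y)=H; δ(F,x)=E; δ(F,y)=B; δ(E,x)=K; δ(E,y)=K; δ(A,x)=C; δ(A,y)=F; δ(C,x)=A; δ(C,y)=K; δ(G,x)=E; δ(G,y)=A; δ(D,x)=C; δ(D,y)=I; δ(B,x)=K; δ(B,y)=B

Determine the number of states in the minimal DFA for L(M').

First remove the unreachable states {G,H}; 9 states remain.
P0 = {A,D} | {B,C,E,F,I,J,K}.
Refine {B,C,E,F,I,J,K} on symbol x: members go to different blocks, giving {B,E,F,I,J} and {C,K}.
Split {B,E,F,I,J} by δ(·,x) → {F,I,J} and {B,E}.
Refine {C,K} on symbol y: members go to different blocks, giving {C} and {K}.
Split {B,E} by δ(·,y) → {B} and {E}.
Split {F,I,J} by δ(·,x) → {I,J} and {F}.
Refine {A,D} on symbol y: members go to different blocks, giving {A} and {D}.
Stable partition: {A} | {I,J} | {C} | {B} | {K} | {E} | {F} | {D} — 8 equivalence classes.

8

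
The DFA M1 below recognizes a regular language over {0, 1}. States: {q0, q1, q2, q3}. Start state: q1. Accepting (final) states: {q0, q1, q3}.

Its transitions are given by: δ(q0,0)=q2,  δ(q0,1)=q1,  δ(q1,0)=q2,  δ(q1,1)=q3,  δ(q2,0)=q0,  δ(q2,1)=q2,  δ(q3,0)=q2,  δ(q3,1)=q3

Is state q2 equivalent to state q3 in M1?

No

All states are reachable from the start state.
Initial partition by acceptance: {q0,q1,q3} | {q2}.
Stable partition: {q0,q1,q3} | {q2} — 2 equivalence classes.
q2 and q3 end up in different blocks, so they are distinguishable. For instance, the string 'ε' is accepted from only q3.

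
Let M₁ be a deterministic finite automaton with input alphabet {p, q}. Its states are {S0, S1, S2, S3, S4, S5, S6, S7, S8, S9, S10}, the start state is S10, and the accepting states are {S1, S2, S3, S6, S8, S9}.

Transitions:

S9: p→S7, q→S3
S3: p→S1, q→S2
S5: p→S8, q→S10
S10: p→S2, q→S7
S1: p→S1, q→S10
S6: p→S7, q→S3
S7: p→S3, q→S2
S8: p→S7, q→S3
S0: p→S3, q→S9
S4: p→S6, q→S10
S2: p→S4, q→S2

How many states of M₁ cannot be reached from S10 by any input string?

4

BFS from S10 reaches {S1, S2, S3, S4, S6, S7, S10}; the 4 state(s) S0, S5, S8, S9 are never visited.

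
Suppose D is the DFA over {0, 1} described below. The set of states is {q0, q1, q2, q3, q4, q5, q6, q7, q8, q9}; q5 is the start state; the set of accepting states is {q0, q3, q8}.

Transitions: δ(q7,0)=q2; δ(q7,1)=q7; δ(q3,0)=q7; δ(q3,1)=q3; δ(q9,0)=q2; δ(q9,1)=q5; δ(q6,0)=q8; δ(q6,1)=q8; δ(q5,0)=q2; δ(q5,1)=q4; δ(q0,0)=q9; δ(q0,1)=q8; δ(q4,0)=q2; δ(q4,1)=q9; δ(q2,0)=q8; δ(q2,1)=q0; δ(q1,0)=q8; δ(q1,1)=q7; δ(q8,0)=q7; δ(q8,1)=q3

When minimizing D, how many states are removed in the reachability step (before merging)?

2

Starting at q5 and following transitions, the reachable set is {q0, q2, q3, q4, q5, q7, q8, q9}. That leaves q1, q6 unreachable — 2 in total.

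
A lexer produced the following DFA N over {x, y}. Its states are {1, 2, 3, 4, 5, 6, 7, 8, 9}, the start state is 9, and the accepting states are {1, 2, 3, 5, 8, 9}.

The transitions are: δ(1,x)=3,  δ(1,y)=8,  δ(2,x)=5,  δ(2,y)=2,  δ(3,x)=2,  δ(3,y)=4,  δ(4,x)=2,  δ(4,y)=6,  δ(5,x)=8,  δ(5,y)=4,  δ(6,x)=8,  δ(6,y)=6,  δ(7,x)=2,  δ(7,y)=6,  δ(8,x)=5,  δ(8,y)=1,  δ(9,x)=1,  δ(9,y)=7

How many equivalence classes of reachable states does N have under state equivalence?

Initial partition by acceptance: {1,2,3,5,8,9} | {4,6,7}.
On input y, block {1,2,3,5,8,9} splits into {1,2,8} and {3,5,9}.
The partition is now stable with 3 blocks: {1,2,8} | {4,6,7} | {3,5,9}.

3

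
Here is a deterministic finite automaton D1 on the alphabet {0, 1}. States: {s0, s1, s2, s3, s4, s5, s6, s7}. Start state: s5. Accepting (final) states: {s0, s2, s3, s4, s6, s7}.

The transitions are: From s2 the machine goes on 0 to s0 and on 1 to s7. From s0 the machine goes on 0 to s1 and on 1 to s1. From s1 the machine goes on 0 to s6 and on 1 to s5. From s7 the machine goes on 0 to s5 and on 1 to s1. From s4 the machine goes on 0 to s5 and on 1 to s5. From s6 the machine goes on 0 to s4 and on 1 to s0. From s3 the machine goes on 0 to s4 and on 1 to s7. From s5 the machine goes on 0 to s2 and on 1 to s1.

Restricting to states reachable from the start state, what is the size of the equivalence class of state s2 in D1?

2

States {s3} cannot be reached from the start state, so discard them.
P0 = {s0,s2,s4,s6,s7} | {s1,s5}.
Split {s0,s2,s4,s6,s7} by δ(·,0) → {s0,s4,s7} and {s2,s6}.
No further refinement is possible. Final partition (3 blocks): {s0,s4,s7} | {s1,s5} | {s2,s6}.
State s2 belongs to the block {s2,s6}, which has 2 states.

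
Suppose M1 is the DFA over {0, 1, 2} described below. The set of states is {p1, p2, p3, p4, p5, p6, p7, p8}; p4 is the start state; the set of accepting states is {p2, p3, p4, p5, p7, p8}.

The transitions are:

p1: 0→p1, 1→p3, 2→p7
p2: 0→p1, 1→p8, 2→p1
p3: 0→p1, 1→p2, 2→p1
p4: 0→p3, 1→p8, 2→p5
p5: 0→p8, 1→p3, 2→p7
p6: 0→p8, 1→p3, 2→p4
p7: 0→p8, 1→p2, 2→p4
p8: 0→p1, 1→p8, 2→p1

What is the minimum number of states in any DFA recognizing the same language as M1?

First remove the unreachable states {p6}; 7 states remain.
Initial partition by acceptance: {p2,p3,p4,p5,p7,p8} | {p1}.
Split {p2,p3,p4,p5,p7,p8} by δ(·,0) → {p2,p3,p8} and {p4,p5,p7}.
Stable partition: {p2,p3,p8} | {p1} | {p4,p5,p7} — 3 equivalence classes.

3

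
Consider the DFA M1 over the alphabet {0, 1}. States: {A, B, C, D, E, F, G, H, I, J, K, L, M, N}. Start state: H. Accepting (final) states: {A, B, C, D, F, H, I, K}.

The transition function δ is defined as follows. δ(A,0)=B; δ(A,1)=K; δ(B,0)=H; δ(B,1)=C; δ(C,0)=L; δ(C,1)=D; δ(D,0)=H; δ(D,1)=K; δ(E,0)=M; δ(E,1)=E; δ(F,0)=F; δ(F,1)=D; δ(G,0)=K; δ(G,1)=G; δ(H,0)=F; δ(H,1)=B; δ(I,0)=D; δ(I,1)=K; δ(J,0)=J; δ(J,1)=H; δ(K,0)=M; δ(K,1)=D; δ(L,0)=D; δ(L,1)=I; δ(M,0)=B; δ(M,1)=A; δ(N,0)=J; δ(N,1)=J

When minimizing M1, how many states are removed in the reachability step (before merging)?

BFS from H reaches {A, B, C, D, F, H, I, K, L, M}; the 4 state(s) E, G, J, N are never visited.

4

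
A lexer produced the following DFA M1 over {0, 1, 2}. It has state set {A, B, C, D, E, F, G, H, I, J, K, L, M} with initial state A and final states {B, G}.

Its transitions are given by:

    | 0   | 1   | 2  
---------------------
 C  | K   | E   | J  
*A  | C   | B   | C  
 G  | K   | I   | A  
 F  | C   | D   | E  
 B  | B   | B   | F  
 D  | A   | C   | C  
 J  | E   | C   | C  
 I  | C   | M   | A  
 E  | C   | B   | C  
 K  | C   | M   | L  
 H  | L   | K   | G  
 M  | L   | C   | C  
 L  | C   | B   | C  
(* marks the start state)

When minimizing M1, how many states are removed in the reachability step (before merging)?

3

BFS from A reaches {A, B, C, D, E, F, J, K, L, M}; the 3 state(s) G, H, I are never visited.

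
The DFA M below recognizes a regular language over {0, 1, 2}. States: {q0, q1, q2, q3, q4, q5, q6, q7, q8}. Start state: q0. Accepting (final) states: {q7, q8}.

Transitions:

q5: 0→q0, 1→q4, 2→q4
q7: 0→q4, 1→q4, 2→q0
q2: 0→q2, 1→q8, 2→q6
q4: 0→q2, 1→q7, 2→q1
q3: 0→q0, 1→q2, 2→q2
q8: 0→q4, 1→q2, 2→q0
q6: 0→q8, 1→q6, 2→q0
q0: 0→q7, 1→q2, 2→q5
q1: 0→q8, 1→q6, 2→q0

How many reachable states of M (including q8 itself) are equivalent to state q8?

First remove the unreachable states {q3}; 8 states remain.
P0 = {q7,q8} | {q0,q1,q2,q4,q5,q6}.
Split {q0,q1,q2,q4,q5,q6} by δ(·,0) → {q0,q1,q6} and {q2,q4,q5}.
Refine {q0,q1,q6} on symbol 1: members go to different blocks, giving {q1,q6} and {q0}.
Refine {q2,q4,q5} on symbol 0: members go to different blocks, giving {q2,q4} and {q5}.
Stable partition: {q7,q8} | {q1,q6} | {q2,q4} | {q0} | {q5} — 5 equivalence classes.
The equivalence class containing q8 is {q7,q8}, of size 2.

2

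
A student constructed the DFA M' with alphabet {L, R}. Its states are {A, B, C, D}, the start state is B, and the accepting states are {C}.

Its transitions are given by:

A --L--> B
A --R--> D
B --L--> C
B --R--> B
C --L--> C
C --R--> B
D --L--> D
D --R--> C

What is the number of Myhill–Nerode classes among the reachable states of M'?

2

First remove the unreachable states {A,D}; 2 states remain.
Start with accepting vs non-accepting: {C} | {B}.
The partition is now stable with 2 blocks: {C} | {B}.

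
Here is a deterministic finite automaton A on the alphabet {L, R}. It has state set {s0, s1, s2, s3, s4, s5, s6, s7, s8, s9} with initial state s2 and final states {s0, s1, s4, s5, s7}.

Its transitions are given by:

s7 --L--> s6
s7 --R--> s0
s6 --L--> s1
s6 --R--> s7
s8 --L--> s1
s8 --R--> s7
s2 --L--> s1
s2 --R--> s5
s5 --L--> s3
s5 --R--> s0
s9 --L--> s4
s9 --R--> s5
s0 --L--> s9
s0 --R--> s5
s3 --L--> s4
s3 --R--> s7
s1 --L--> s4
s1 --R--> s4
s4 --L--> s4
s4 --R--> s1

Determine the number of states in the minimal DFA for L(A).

First remove the unreachable states {s8}; 9 states remain.
Start with accepting vs non-accepting: {s0,s1,s4,s5,s7} | {s2,s3,s6,s9}.
On input L, block {s0,s1,s4,s5,s7} splits into {s0,s5,s7} and {s1,s4}.
The partition is now stable with 3 blocks: {s0,s5,s7} | {s2,s3,s6,s9} | {s1,s4}.

3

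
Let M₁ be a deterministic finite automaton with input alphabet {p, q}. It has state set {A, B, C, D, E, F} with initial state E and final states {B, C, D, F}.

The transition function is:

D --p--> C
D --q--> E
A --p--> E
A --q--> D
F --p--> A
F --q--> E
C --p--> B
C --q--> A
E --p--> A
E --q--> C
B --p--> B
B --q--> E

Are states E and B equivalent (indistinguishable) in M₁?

First remove the unreachable states {F}; 5 states remain.
Initial partition by acceptance: {B,C,D} | {A,E}.
The partition is now stable with 2 blocks: {B,C,D} | {A,E}.
E and B end up in different blocks, so they are distinguishable. For instance, the string 'ε' is accepted from only B.

No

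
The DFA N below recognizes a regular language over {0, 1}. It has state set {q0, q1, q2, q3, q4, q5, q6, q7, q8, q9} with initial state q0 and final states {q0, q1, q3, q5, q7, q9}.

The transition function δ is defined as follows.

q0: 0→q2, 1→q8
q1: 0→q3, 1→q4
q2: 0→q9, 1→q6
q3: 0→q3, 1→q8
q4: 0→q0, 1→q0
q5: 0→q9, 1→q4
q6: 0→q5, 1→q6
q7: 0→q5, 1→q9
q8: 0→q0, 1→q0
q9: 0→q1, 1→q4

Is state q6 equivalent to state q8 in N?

Reachable states from the start: {q0,q1,q2,q3,q4,q5,q6,q8,q9}. Unreachable: {q7} — drop them.
P0 = {q0,q1,q3,q5,q9} | {q2,q4,q6,q8}.
On input 0, block {q0,q1,q3,q5,q9} splits into {q1,q3,q5,q9} and {q0}.
Split {q2,q4,q6,q8} by δ(·,0) → {q2,q6} and {q4,q8}.
Stable partition: {q1,q3,q5,q9} | {q2,q6} | {q0} | {q4,q8} — 4 equivalence classes.
q6 and q8 end up in different blocks, so they are distinguishable. For instance, the string '1' is accepted from only q8.

No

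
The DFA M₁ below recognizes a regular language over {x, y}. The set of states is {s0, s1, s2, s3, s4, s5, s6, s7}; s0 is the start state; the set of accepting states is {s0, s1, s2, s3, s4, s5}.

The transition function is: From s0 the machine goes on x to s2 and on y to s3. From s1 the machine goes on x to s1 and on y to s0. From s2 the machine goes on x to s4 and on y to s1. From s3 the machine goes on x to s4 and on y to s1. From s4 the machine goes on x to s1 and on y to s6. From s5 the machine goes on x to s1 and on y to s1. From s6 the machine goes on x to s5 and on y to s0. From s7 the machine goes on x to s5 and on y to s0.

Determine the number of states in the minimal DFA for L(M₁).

6

States {s7} cannot be reached from the start state, so discard them.
Initial partition by acceptance: {s0,s1,s2,s3,s4,s5} | {s6}.
Split {s0,s1,s2,s3,s4,s5} by δ(·,y) → {s0,s1,s2,s3,s5} and {s4}.
Refine {s0,s1,s2,s3,s5} on symbol x: members go to different blocks, giving {s0,s1,s5} and {s2,s3}.
Split {s0,s1,s5} by δ(·,x) → {s1,s5} and {s0}.
Split {s1,s5} by δ(·,y) → {s1} and {s5}.
The partition is now stable with 6 blocks: {s1} | {s6} | {s4} | {s2,s3} | {s0} | {s5}.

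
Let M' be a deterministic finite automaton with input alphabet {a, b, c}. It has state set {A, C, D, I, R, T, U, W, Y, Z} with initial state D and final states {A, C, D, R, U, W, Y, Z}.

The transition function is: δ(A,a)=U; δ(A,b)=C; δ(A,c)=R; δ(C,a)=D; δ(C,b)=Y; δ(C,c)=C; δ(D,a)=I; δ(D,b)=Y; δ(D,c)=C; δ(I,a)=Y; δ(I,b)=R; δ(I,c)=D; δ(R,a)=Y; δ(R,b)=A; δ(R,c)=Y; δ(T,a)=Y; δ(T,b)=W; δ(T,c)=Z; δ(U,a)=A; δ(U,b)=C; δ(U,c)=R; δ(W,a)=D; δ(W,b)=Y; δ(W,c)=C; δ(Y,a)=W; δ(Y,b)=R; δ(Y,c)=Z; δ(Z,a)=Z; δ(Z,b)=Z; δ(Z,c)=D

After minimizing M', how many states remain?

7

First remove the unreachable states {T}; 9 states remain.
Start with accepting vs non-accepting: {A,C,D,R,U,W,Y,Z} | {I}.
Refine {A,C,D,R,U,W,Y,Z} on symbol a: members go to different blocks, giving {A,C,R,U,W,Y,Z} and {D}.
On input a, block {A,C,R,U,W,Y,Z} splits into {A,R,U,Y,Z} and {C,W}.
Refine {A,R,U,Y,Z} on symbol a: members go to different blocks, giving {A,R,U,Z} and {Y}.
Refine {A,R,U,Z} on symbol a: members go to different blocks, giving {A,U,Z} and {R}.
Split {A,U,Z} by δ(·,b) → {A,U} and {Z}.
No further refinement is possible. Final partition (7 blocks): {A,U} | {I} | {D} | {C,W} | {Y} | {R} | {Z}.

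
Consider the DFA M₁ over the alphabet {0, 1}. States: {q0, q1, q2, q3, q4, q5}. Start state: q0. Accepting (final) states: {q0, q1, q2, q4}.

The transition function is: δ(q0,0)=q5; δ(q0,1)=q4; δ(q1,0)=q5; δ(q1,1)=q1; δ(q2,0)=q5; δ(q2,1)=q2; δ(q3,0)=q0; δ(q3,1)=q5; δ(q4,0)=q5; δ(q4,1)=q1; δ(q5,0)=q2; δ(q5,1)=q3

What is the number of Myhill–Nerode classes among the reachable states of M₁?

Initial partition by acceptance: {q0,q1,q2,q4} | {q3,q5}.
The partition is now stable with 2 blocks: {q0,q1,q2,q4} | {q3,q5}.

2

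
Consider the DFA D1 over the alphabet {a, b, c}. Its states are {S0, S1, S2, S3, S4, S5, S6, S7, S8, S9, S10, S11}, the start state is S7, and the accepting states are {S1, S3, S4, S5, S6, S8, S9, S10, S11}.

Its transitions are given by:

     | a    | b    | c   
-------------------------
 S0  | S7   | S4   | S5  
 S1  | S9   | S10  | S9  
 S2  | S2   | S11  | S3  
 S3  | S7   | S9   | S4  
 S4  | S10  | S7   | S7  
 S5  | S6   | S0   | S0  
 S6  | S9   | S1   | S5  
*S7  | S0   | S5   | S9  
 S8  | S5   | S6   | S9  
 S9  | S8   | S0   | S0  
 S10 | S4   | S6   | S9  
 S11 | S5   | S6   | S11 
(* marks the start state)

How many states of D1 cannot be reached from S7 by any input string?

Starting at S7 and following transitions, the reachable set is {S0, S1, S4, S5, S6, S7, S8, S9, S10}. That leaves S2, S3, S11 unreachable — 3 in total.

3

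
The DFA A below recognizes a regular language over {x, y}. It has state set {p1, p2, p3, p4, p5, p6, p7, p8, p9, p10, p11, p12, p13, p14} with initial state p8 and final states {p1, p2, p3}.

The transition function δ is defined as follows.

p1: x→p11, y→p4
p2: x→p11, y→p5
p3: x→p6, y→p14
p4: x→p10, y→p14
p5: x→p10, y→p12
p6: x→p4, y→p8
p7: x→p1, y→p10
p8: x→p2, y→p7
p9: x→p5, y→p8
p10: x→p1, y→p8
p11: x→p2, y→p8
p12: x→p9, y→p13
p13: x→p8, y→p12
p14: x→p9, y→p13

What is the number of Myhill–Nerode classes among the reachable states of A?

5

Reachable states from the start: {p1,p2,p4,p5,p7,p8,p9,p10,p11,p12,p13,p14}. Unreachable: {p3,p6} — drop them.
P0 = {p1,p2} | {p4,p5,p7,p8,p9,p10,p11,p12,p13,p14}.
On input x, block {p4,p5,p7,p8,p9,p10,p11,p12,p13,p14} splits into {p4,p5,p9,p12,p13,p14} and {p7,p8,p10,p11}.
On input x, block {p4,p5,p9,p12,p13,p14} splits into {p4,p5,p13} and {p9,p12,p14}.
Split {p9,p12,p14} by δ(·,x) → {p12,p14} and {p9}.
No further refinement is possible. Final partition (5 blocks): {p1,p2} | {p4,p5,p13} | {p7,p8,p10,p11} | {p12,p14} | {p9}.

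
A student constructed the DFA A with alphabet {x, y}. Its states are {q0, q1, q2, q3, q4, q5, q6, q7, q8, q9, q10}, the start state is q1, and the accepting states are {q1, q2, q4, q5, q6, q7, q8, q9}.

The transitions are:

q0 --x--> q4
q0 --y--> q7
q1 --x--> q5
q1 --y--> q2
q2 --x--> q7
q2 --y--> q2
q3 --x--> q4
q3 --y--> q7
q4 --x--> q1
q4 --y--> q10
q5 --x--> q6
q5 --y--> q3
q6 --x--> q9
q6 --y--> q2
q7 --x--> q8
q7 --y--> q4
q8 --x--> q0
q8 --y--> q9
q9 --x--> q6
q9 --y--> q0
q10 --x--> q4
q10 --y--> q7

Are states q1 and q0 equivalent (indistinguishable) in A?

Every state is reachable, so we keep all 11.
Start with accepting vs non-accepting: {q1,q2,q4,q5,q6,q7,q8,q9} | {q0,q3,q10}.
Refine {q1,q2,q4,q5,q6,q7,q8,q9} on symbol x: members go to different blocks, giving {q1,q2,q4,q5,q6,q7,q9} and {q8}.
Split {q1,q2,q4,q5,q6,q7,q9} by δ(·,x) → {q1,q2,q4,q5,q6,q9} and {q7}.
Refine {q1,q2,q4,q5,q6,q9} on symbol x: members go to different blocks, giving {q1,q4,q5,q6,q9} and {q2}.
Split {q1,q4,q5,q6,q9} by δ(·,y) → {q4,q5,q9} and {q1,q6}.
The partition is now stable with 6 blocks: {q4,q5,q9} | {q0,q3,q10} | {q8} | {q7} | {q2} | {q1,q6}.
q1 and q0 end up in different blocks, so they are distinguishable. For instance, the string 'ε' is accepted from only q1.

No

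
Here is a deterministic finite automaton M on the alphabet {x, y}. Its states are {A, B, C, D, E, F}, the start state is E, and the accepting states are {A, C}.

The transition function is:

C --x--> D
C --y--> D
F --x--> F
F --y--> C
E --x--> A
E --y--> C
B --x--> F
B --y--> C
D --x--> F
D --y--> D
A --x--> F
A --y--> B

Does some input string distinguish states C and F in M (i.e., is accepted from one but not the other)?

Every state is reachable, so we keep all 6.
Initial partition by acceptance: {A,C} | {B,D,E,F}.
Split {B,D,E,F} by δ(·,x) → {B,D,F} and {E}.
Refine {B,D,F} on symbol y: members go to different blocks, giving {B,F} and {D}.
On input x, block {A,C} splits into {A} and {C}.
No further refinement is possible. Final partition (5 blocks): {A} | {B,F} | {E} | {D} | {C}.
C and F end up in different blocks, so they are distinguishable. For instance, the string 'ε' is accepted from only C.

Yes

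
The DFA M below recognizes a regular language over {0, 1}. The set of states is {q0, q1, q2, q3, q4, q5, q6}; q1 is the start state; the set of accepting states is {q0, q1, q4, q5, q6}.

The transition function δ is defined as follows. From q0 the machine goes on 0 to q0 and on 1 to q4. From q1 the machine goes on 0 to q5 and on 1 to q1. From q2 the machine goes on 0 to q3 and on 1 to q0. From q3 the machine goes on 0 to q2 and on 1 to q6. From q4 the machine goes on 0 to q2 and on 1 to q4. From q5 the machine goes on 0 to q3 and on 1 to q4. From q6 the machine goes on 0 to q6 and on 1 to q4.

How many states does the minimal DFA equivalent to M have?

Every state is reachable, so we keep all 7.
Start with accepting vs non-accepting: {q0,q1,q4,q5,q6} | {q2,q3}.
Refine {q0,q1,q4,q5,q6} on symbol 0: members go to different blocks, giving {q0,q1,q6} and {q4,q5}.
Refine {q0,q1,q6} on symbol 0: members go to different blocks, giving {q0,q6} and {q1}.
Stable partition: {q0,q6} | {q2,q3} | {q4,q5} | {q1} — 4 equivalence classes.

4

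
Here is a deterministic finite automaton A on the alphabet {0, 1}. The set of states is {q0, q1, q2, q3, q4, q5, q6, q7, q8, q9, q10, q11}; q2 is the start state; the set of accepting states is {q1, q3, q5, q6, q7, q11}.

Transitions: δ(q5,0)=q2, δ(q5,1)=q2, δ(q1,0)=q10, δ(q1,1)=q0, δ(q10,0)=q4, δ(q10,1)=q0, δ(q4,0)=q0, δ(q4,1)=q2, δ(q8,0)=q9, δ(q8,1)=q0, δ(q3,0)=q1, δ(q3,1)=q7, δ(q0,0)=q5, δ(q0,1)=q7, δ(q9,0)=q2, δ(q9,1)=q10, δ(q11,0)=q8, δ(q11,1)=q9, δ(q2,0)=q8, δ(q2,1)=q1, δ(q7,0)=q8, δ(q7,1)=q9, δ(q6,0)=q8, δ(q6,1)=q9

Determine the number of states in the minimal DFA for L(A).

Reachable states from the start: {q0,q1,q2,q4,q5,q7,q8,q9,q10}. Unreachable: {q3,q6,q11} — drop them.
P0 = {q1,q5,q7} | {q0,q2,q4,q8,q9,q10}.
On input 0, block {q0,q2,q4,q8,q9,q10} splits into {q2,q4,q8,q9,q10} and {q0}.
Refine {q1,q5,q7} on symbol 1: members go to different blocks, giving {q5,q7} and {q1}.
Refine {q2,q4,q8,q9,q10} on symbol 0: members go to different blocks, giving {q2,q8,q9,q10} and {q4}.
Refine {q2,q8,q9,q10} on symbol 0: members go to different blocks, giving {q2,q8,q9} and {q10}.
Refine {q2,q8,q9} on symbol 1: members go to different blocks, giving {q2} and {q8} and {q9}.
Split {q5,q7} by δ(·,0) → {q5} and {q7}.
No further refinement is possible. Final partition (9 blocks): {q5} | {q2} | {q0} | {q1} | {q4} | {q10} | {q8} | {q9} | {q7}.

9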